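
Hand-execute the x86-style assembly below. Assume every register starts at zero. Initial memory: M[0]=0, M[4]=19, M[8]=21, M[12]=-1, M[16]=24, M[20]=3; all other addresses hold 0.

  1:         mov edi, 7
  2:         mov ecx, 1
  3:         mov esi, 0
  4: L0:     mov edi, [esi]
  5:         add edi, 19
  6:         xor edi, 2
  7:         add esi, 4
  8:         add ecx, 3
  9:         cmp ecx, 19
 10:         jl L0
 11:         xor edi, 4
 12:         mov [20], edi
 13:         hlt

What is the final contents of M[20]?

after mov edi, 7: edi=7
after mov ecx, 1: ecx=1
after mov esi, 0: esi=0
after mov edi, [esi]: edi=M[0]=0
after add edi, 19: edi=0+19=19
after xor edi, 2: edi=19^2=17
after add esi, 4: esi=0+4=4
after add ecx, 3: ecx=1+3=4
cmp ecx, 19  (cmp 4,19)
jl L0: taken
after mov edi, [esi]: edi=M[4]=19
after add edi, 19: edi=19+19=38
after xor edi, 2: edi=38^2=36
after add esi, 4: esi=4+4=8
after add ecx, 3: ecx=4+3=7
cmp ecx, 19  (cmp 7,19)
jl L0: taken
after mov edi, [esi]: edi=M[8]=21
after add edi, 19: edi=21+19=40
after xor edi, 2: edi=40^2=42
after add esi, 4: esi=8+4=12
after add ecx, 3: ecx=7+3=10
cmp ecx, 19  (cmp 10,19)
jl L0: taken
after mov edi, [esi]: edi=M[12]=-1
after add edi, 19: edi=(-1)+19=18
after xor edi, 2: edi=18^2=16
after add esi, 4: esi=12+4=16
after add ecx, 3: ecx=10+3=13
cmp ecx, 19  (cmp 13,19)
jl L0: taken
after mov edi, [esi]: edi=M[16]=24
after add edi, 19: edi=24+19=43
after xor edi, 2: edi=43^2=41
after add esi, 4: esi=16+4=20
after add ecx, 3: ecx=13+3=16
cmp ecx, 19  (cmp 16,19)
jl L0: taken
after mov edi, [esi]: edi=M[20]=3
after add edi, 19: edi=3+19=22
after xor edi, 2: edi=22^2=20
after add esi, 4: esi=20+4=24
after add ecx, 3: ecx=16+3=19
cmp ecx, 19  (cmp 19,19)
jl L0: not taken
after xor edi, 4: edi=20^4=16
mov [20], edi → M[20]=16
halt.

16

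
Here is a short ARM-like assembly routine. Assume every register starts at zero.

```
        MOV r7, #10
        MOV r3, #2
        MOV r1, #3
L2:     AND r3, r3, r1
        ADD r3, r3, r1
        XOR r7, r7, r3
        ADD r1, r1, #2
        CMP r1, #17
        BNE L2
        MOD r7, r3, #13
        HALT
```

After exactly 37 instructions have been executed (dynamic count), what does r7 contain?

9

r7=10
r3=2
r1=3
r3=2&3=2
r3=2+3=5
r7=10^5=15
r1=3+2=5
CMP r1, #17  (cmp 5,17)
BNE L2: taken
r3=5&5=5
r3=5+5=10
r7=15^10=5
r1=5+2=7
CMP r1, #17  (cmp 7,17)
BNE L2: taken
r3=10&7=2
r3=2+7=9
r7=5^9=12
r1=7+2=9
CMP r1, #17  (cmp 9,17)
BNE L2: taken
r3=9&9=9
r3=9+9=18
r7=12^18=30
r1=9+2=11
CMP r1, #17  (cmp 11,17)
BNE L2: taken
r3=18&11=2
r3=2+11=13
r7=30^13=19
r1=11+2=13
CMP r1, #17  (cmp 13,17)
BNE L2: taken
r3=13&13=13
r3=13+13=26
r7=19^26=9
r1=13+2=15
After step 37: r7 = 9.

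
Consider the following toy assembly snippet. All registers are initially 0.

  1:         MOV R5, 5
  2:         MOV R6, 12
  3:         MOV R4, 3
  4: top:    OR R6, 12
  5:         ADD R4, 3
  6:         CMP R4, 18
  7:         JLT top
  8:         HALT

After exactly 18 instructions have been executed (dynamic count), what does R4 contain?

15

MOV R5, 5 → R5=5
MOV R6, 12 → R6=12
MOV R4, 3 → R4=3
OR R6, 12 → R6=12|12=12
ADD R4, 3 → R4=3+3=6
CMP R4, 18  (cmp 6,18)
JLT top: taken
OR R6, 12 → R6=12|12=12
ADD R4, 3 → R4=6+3=9
CMP R4, 18  (cmp 9,18)
JLT top: taken
OR R6, 12 → R6=12|12=12
ADD R4, 3 → R4=9+3=12
CMP R4, 18  (cmp 12,18)
JLT top: taken
OR R6, 12 → R6=12|12=12
ADD R4, 3 → R4=12+3=15
CMP R4, 18  (cmp 15,18)
After step 18: R4 = 15.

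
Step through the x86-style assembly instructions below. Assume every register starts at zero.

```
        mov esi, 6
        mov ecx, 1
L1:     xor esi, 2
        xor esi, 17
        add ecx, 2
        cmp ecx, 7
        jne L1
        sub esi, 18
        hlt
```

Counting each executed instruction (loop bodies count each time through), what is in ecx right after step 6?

3

esi=6
ecx=1
esi=6^2=4
esi=4^17=21
ecx=1+2=3
cmp ecx, 7  (cmp 3,7)
After step 6: ecx = 3.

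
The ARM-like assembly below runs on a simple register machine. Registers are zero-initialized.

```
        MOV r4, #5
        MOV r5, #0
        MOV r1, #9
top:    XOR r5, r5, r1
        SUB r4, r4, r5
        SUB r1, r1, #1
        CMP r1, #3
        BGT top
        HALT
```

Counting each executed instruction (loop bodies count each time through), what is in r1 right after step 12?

7

MOV r4, #5 → r4=5
MOV r5, #0 → r5=0
MOV r1, #9 → r1=9
XOR r5, r5, r1 → r5=0^9=9
SUB r4, r4, r5 → r4=5-9=-4
SUB r1, r1, #1 → r1=9-1=8
CMP r1, #3  (cmp 8,3)
BGT top: taken
XOR r5, r5, r1 → r5=9^8=1
SUB r4, r4, r5 → r4=(-4)-1=-5
SUB r1, r1, #1 → r1=8-1=7
CMP r1, #3  (cmp 7,3)
After step 12: r1 = 7.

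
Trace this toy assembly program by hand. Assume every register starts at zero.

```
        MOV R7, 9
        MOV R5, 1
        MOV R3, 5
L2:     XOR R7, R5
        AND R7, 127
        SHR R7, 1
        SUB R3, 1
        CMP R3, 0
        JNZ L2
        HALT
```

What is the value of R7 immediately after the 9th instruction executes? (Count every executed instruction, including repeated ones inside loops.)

after MOV R7, 9: R7=9
after MOV R5, 1: R5=1
after MOV R3, 5: R3=5
after XOR R7, R5: R7=9^1=8
after AND R7, 127: R7=8&127=8
after SHR R7, 1: R7=8>>1=4
after SUB R3, 1: R3=5-1=4
CMP R3, 0  (cmp 4,0)
JNZ L2: taken
After step 9: R7 = 4.

4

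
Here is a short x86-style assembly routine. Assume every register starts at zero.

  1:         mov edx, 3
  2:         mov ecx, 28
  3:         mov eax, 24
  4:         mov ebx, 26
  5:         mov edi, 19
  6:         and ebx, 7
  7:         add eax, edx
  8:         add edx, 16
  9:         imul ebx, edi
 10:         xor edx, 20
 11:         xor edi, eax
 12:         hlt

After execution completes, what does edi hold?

after mov edx, 3: edx=3
after mov ecx, 28: ecx=28
after mov eax, 24: eax=24
after mov ebx, 26: ebx=26
after mov edi, 19: edi=19
after and ebx, 7: ebx=26&7=2
after add eax, edx: eax=24+3=27
after add edx, 16: edx=3+16=19
after imul ebx, edi: ebx=2*19=38
after xor edx, 20: edx=19^20=7
after xor edi, eax: edi=19^27=8
halt.

8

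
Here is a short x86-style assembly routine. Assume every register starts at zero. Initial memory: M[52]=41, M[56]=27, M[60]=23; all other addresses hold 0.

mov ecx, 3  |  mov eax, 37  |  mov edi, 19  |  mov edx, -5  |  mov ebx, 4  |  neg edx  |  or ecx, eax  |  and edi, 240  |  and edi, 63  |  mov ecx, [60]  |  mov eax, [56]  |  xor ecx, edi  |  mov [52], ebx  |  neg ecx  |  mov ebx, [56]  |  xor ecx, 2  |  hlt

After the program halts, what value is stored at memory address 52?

after mov ecx, 3: ecx=3
after mov eax, 37: eax=37
after mov edi, 19: edi=19
after mov edx, -5: edx=-5
after mov ebx, 4: ebx=4
after neg edx: edx=-(-5)=5
after or ecx, eax: ecx=3|37=39
after and edi, 240: edi=19&240=16
after and edi, 63: edi=16&63=16
after mov ecx, [60]: ecx=M[60]=23
after mov eax, [56]: eax=M[56]=27
after xor ecx, edi: ecx=23^16=7
mov [52], ebx → M[52]=4
after neg ecx: ecx=-(7)=-7
after mov ebx, [56]: ebx=M[56]=27
after xor ecx, 2: ecx=(-7)^2=-5
halt.

4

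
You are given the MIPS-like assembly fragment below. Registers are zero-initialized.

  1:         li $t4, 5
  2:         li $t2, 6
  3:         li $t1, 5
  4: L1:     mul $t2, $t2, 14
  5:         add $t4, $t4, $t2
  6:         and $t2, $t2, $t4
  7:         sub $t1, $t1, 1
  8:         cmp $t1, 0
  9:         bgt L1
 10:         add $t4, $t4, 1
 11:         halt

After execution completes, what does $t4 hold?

li $t4, 5 → $t4=5
li $t2, 6 → $t2=6
li $t1, 5 → $t1=5
mul $t2, $t2, 14 → $t2=6*14=84
add $t4, $t4, $t2 → $t4=5+84=89
and $t2, $t2, $t4 → $t2=84&89=80
sub $t1, $t1, 1 → $t1=5-1=4
cmp $t1, 0  (cmp 4,0)
bgt L1: taken
mul $t2, $t2, 14 → $t2=80*14=1120
add $t4, $t4, $t2 → $t4=89+1120=1209
and $t2, $t2, $t4 → $t2=1120&1209=1056
sub $t1, $t1, 1 → $t1=4-1=3
cmp $t1, 0  (cmp 3,0)
bgt L1: taken
mul $t2, $t2, 14 → $t2=1056*14=14784
add $t4, $t4, $t2 → $t4=1209+14784=15993
and $t2, $t2, $t4 → $t2=14784&15993=14400
sub $t1, $t1, 1 → $t1=3-1=2
cmp $t1, 0  (cmp 2,0)
bgt L1: taken
mul $t2, $t2, 14 → $t2=14400*14=201600
add $t4, $t4, $t2 → $t4=15993+201600=217593
and $t2, $t2, $t4 → $t2=201600&217593=201088
sub $t1, $t1, 1 → $t1=2-1=1
cmp $t1, 0  (cmp 1,0)
bgt L1: taken
mul $t2, $t2, 14 → $t2=201088*14=2815232
add $t4, $t4, $t2 → $t4=217593+2815232=3032825
and $t2, $t2, $t4 → $t2=2815232&3032825=2769920
sub $t1, $t1, 1 → $t1=1-1=0
cmp $t1, 0  (cmp 0,0)
bgt L1: not taken
add $t4, $t4, 1 → $t4=3032825+1=3032826
halt.

3032826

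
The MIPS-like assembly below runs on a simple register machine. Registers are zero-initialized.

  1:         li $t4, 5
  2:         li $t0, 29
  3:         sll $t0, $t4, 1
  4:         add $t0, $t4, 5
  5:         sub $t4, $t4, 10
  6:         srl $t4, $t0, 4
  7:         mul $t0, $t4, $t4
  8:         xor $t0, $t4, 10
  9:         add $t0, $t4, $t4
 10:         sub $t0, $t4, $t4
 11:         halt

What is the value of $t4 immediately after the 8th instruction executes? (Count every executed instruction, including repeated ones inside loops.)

li $t4, 5 → $t4=5
li $t0, 29 → $t0=29
sll $t0, $t4, 1 → $t0=5<<1=10
add $t0, $t4, 5 → $t0=5+5=10
sub $t4, $t4, 10 → $t4=5-10=-5
srl $t4, $t0, 4 → $t4=10>>4=0
mul $t0, $t4, $t4 → $t0=0*0=0
xor $t0, $t4, 10 → $t0=0^10=10
After step 8: $t4 = 0.

0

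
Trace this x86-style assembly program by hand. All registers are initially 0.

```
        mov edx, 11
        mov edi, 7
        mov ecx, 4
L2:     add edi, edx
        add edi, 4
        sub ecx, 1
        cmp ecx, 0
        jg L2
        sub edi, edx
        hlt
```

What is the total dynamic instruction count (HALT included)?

after mov edx, 11: edx=11
after mov edi, 7: edi=7
after mov ecx, 4: ecx=4
after add edi, edx: edi=7+11=18
after add edi, 4: edi=18+4=22
after sub ecx, 1: ecx=4-1=3
cmp ecx, 0  (cmp 3,0)
jg L2: taken
after add edi, edx: edi=22+11=33
after add edi, 4: edi=33+4=37
after sub ecx, 1: ecx=3-1=2
cmp ecx, 0  (cmp 2,0)
jg L2: taken
after add edi, edx: edi=37+11=48
after add edi, 4: edi=48+4=52
after sub ecx, 1: ecx=2-1=1
cmp ecx, 0  (cmp 1,0)
jg L2: taken
after add edi, edx: edi=52+11=63
after add edi, 4: edi=63+4=67
after sub ecx, 1: ecx=1-1=0
cmp ecx, 0  (cmp 0,0)
jg L2: not taken
after sub edi, edx: edi=67-11=56
halt.
Total executed instructions: 25.

25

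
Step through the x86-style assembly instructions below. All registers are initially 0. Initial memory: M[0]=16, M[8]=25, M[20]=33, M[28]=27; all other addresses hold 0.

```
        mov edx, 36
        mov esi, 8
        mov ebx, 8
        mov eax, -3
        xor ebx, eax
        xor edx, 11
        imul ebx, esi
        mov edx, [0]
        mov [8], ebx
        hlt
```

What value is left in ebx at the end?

edx=36
esi=8
ebx=8
eax=-3
ebx=8^(-3)=-11
edx=36^11=47
ebx=(-11)*8=-88
edx=M[0]=16
mov [8], ebx → M[8]=-88
halt.

-88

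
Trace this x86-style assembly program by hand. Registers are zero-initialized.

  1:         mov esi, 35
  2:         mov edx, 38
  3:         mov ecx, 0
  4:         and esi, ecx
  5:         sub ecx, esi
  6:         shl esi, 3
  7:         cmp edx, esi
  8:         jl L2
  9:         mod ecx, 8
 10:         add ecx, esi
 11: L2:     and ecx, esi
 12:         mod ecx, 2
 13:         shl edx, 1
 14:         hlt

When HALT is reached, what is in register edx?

esi=35
edx=38
ecx=0
esi=35&0=0
ecx=0-0=0
esi=0<<3=0
cmp edx, esi  (cmp 38,0)
jl L2: not taken
ecx=0%8=0
ecx=0+0=0
ecx=0&0=0
ecx=0%2=0
edx=38<<1=76
halt.

76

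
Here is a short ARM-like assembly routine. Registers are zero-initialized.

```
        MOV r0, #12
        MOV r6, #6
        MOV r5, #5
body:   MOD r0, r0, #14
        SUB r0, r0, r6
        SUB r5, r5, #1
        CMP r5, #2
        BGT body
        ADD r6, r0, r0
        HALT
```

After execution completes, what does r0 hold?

MOV r0, #12 → r0=12
MOV r6, #6 → r6=6
MOV r5, #5 → r5=5
MOD r0, r0, #14 → r0=12%14=12
SUB r0, r0, r6 → r0=12-6=6
SUB r5, r5, #1 → r5=5-1=4
CMP r5, #2  (cmp 4,2)
BGT body: taken
MOD r0, r0, #14 → r0=6%14=6
SUB r0, r0, r6 → r0=6-6=0
SUB r5, r5, #1 → r5=4-1=3
CMP r5, #2  (cmp 3,2)
BGT body: taken
MOD r0, r0, #14 → r0=0%14=0
SUB r0, r0, r6 → r0=0-6=-6
SUB r5, r5, #1 → r5=3-1=2
CMP r5, #2  (cmp 2,2)
BGT body: not taken
ADD r6, r0, r0 → r6=(-6)+(-6)=-12
halt.

-6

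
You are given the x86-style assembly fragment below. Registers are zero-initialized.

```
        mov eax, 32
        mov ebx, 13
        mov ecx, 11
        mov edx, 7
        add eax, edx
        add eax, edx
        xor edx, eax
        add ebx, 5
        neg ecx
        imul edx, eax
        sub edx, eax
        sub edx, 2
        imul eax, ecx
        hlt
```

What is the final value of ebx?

18

eax=32
ebx=13
ecx=11
edx=7
eax=32+7=39
eax=39+7=46
edx=7^46=41
ebx=13+5=18
ecx=-(11)=-11
edx=41*46=1886
edx=1886-46=1840
edx=1840-2=1838
eax=46*(-11)=-506
halt.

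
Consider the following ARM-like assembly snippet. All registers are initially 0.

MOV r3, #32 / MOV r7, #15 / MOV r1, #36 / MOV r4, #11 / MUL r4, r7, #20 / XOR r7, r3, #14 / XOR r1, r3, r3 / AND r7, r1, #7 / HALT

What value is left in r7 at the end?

0

r3=32
r7=15
r1=36
r4=11
r4=15*20=300
r7=32^14=46
r1=32^32=0
r7=0&7=0
halt.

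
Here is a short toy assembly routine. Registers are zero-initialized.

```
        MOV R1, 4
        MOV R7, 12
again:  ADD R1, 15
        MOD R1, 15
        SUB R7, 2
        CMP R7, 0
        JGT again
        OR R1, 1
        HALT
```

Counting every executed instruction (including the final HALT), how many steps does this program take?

34

after MOV R1, 4: R1=4
after MOV R7, 12: R7=12
after ADD R1, 15: R1=4+15=19
after MOD R1, 15: R1=19%15=4
after SUB R7, 2: R7=12-2=10
CMP R7, 0  (cmp 10,0)
JGT again: taken
after ADD R1, 15: R1=4+15=19
after MOD R1, 15: R1=19%15=4
after SUB R7, 2: R7=10-2=8
CMP R7, 0  (cmp 8,0)
JGT again: taken
after ADD R1, 15: R1=4+15=19
after MOD R1, 15: R1=19%15=4
after SUB R7, 2: R7=8-2=6
CMP R7, 0  (cmp 6,0)
JGT again: taken
after ADD R1, 15: R1=4+15=19
after MOD R1, 15: R1=19%15=4
after SUB R7, 2: R7=6-2=4
CMP R7, 0  (cmp 4,0)
JGT again: taken
after ADD R1, 15: R1=4+15=19
after MOD R1, 15: R1=19%15=4
after SUB R7, 2: R7=4-2=2
CMP R7, 0  (cmp 2,0)
JGT again: taken
after ADD R1, 15: R1=4+15=19
after MOD R1, 15: R1=19%15=4
after SUB R7, 2: R7=2-2=0
CMP R7, 0  (cmp 0,0)
JGT again: not taken
after OR R1, 1: R1=4|1=5
halt.
Total executed instructions: 34.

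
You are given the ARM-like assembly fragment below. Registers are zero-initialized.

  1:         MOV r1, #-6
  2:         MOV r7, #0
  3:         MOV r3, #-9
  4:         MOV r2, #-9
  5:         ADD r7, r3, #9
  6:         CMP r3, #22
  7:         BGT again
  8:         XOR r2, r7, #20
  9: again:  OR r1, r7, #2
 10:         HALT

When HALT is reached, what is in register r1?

2

after MOV r1, #-6: r1=-6
after MOV r7, #0: r7=0
after MOV r3, #-9: r3=-9
after MOV r2, #-9: r2=-9
after ADD r7, r3, #9: r7=(-9)+9=0
CMP r3, #22  (cmp -9,22)
BGT again: not taken
after XOR r2, r7, #20: r2=0^20=20
after OR r1, r7, #2: r1=0|2=2
halt.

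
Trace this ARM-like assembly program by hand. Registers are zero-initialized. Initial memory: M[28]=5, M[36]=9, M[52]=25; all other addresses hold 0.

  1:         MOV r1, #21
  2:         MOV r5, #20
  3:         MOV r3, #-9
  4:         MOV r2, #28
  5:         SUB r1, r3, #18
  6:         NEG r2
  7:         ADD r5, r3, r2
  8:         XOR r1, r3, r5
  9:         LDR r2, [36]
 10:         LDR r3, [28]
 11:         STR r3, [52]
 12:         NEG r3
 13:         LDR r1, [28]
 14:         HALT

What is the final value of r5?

-37

r1=21
r5=20
r3=-9
r2=28
r1=(-9)-18=-27
r2=-(28)=-28
r5=(-9)+(-28)=-37
r1=(-9)^(-37)=44
r2=M[36]=9
r3=M[28]=5
STR r3, [52] → M[52]=5
r3=-(5)=-5
r1=M[28]=5
halt.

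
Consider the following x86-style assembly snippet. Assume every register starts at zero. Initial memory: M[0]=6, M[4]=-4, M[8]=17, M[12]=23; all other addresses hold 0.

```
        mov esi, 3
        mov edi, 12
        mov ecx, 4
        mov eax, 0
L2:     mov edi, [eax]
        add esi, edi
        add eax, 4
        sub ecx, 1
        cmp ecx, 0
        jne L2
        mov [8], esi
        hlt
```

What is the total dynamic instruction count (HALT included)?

30

mov esi, 3 → esi=3
mov edi, 12 → edi=12
mov ecx, 4 → ecx=4
mov eax, 0 → eax=0
mov edi, [eax] → edi=M[0]=6
add esi, edi → esi=3+6=9
add eax, 4 → eax=0+4=4
sub ecx, 1 → ecx=4-1=3
cmp ecx, 0  (cmp 3,0)
jne L2: taken
mov edi, [eax] → edi=M[4]=-4
add esi, edi → esi=9+(-4)=5
add eax, 4 → eax=4+4=8
sub ecx, 1 → ecx=3-1=2
cmp ecx, 0  (cmp 2,0)
jne L2: taken
mov edi, [eax] → edi=M[8]=17
add esi, edi → esi=5+17=22
add eax, 4 → eax=8+4=12
sub ecx, 1 → ecx=2-1=1
cmp ecx, 0  (cmp 1,0)
jne L2: taken
mov edi, [eax] → edi=M[12]=23
add esi, edi → esi=22+23=45
add eax, 4 → eax=12+4=16
sub ecx, 1 → ecx=1-1=0
cmp ecx, 0  (cmp 0,0)
jne L2: not taken
mov [8], esi → M[8]=45
halt.
Total executed instructions: 30.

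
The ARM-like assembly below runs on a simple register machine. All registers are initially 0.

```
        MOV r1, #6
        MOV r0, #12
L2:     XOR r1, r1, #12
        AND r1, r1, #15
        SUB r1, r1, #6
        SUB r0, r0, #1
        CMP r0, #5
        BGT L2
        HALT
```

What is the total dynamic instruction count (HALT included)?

45

after MOV r1, #6: r1=6
after MOV r0, #12: r0=12
after XOR r1, r1, #12: r1=6^12=10
after AND r1, r1, #15: r1=10&15=10
after SUB r1, r1, #6: r1=10-6=4
after SUB r0, r0, #1: r0=12-1=11
CMP r0, #5  (cmp 11,5)
BGT L2: taken
after XOR r1, r1, #12: r1=4^12=8
after AND r1, r1, #15: r1=8&15=8
after SUB r1, r1, #6: r1=8-6=2
after SUB r0, r0, #1: r0=11-1=10
CMP r0, #5  (cmp 10,5)
BGT L2: taken
after XOR r1, r1, #12: r1=2^12=14
after AND r1, r1, #15: r1=14&15=14
after SUB r1, r1, #6: r1=14-6=8
after SUB r0, r0, #1: r0=10-1=9
CMP r0, #5  (cmp 9,5)
BGT L2: taken
after XOR r1, r1, #12: r1=8^12=4
after AND r1, r1, #15: r1=4&15=4
after SUB r1, r1, #6: r1=4-6=-2
after SUB r0, r0, #1: r0=9-1=8
CMP r0, #5  (cmp 8,5)
BGT L2: taken
after XOR r1, r1, #12: r1=(-2)^12=-14
after AND r1, r1, #15: r1=(-14)&15=2
after SUB r1, r1, #6: r1=2-6=-4
after SUB r0, r0, #1: r0=8-1=7
CMP r0, #5  (cmp 7,5)
BGT L2: taken
after XOR r1, r1, #12: r1=(-4)^12=-16
after AND r1, r1, #15: r1=(-16)&15=0
after SUB r1, r1, #6: r1=0-6=-6
after SUB r0, r0, #1: r0=7-1=6
CMP r0, #5  (cmp 6,5)
BGT L2: taken
after XOR r1, r1, #12: r1=(-6)^12=-10
after AND r1, r1, #15: r1=(-10)&15=6
after SUB r1, r1, #6: r1=6-6=0
after SUB r0, r0, #1: r0=6-1=5
CMP r0, #5  (cmp 5,5)
BGT L2: not taken
halt.
Total executed instructions: 45.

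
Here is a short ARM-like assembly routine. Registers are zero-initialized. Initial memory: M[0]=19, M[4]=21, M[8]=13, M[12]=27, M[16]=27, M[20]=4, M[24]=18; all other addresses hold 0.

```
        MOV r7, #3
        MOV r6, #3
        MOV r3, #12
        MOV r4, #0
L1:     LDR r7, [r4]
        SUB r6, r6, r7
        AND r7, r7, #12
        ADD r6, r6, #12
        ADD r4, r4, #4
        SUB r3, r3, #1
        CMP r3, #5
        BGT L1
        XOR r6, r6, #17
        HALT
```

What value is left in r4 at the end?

after MOV r7, #3: r7=3
after MOV r6, #3: r6=3
after MOV r3, #12: r3=12
after MOV r4, #0: r4=0
after LDR r7, [r4]: r7=M[0]=19
after SUB r6, r6, r7: r6=3-19=-16
after AND r7, r7, #12: r7=19&12=0
after ADD r6, r6, #12: r6=(-16)+12=-4
after ADD r4, r4, #4: r4=0+4=4
after SUB r3, r3, #1: r3=12-1=11
CMP r3, #5  (cmp 11,5)
BGT L1: taken
after LDR r7, [r4]: r7=M[4]=21
after SUB r6, r6, r7: r6=(-4)-21=-25
after AND r7, r7, #12: r7=21&12=4
after ADD r6, r6, #12: r6=(-25)+12=-13
after ADD r4, r4, #4: r4=4+4=8
after SUB r3, r3, #1: r3=11-1=10
CMP r3, #5  (cmp 10,5)
BGT L1: taken
after LDR r7, [r4]: r7=M[8]=13
after SUB r6, r6, r7: r6=(-13)-13=-26
after AND r7, r7, #12: r7=13&12=12
after ADD r6, r6, #12: r6=(-26)+12=-14
after ADD r4, r4, #4: r4=8+4=12
after SUB r3, r3, #1: r3=10-1=9
CMP r3, #5  (cmp 9,5)
BGT L1: taken
after LDR r7, [r4]: r7=M[12]=27
after SUB r6, r6, r7: r6=(-14)-27=-41
after AND r7, r7, #12: r7=27&12=8
after ADD r6, r6, #12: r6=(-41)+12=-29
after ADD r4, r4, #4: r4=12+4=16
after SUB r3, r3, #1: r3=9-1=8
CMP r3, #5  (cmp 8,5)
BGT L1: taken
after LDR r7, [r4]: r7=M[16]=27
after SUB r6, r6, r7: r6=(-29)-27=-56
after AND r7, r7, #12: r7=27&12=8
after ADD r6, r6, #12: r6=(-56)+12=-44
after ADD r4, r4, #4: r4=16+4=20
after SUB r3, r3, #1: r3=8-1=7
CMP r3, #5  (cmp 7,5)
BGT L1: taken
after LDR r7, [r4]: r7=M[20]=4
after SUB r6, r6, r7: r6=(-44)-4=-48
after AND r7, r7, #12: r7=4&12=4
after ADD r6, r6, #12: r6=(-48)+12=-36
after ADD r4, r4, #4: r4=20+4=24
after SUB r3, r3, #1: r3=7-1=6
CMP r3, #5  (cmp 6,5)
BGT L1: taken
after LDR r7, [r4]: r7=M[24]=18
after SUB r6, r6, r7: r6=(-36)-18=-54
after AND r7, r7, #12: r7=18&12=0
after ADD r6, r6, #12: r6=(-54)+12=-42
after ADD r4, r4, #4: r4=24+4=28
after SUB r3, r3, #1: r3=6-1=5
CMP r3, #5  (cmp 5,5)
BGT L1: not taken
after XOR r6, r6, #17: r6=(-42)^17=-57
halt.

28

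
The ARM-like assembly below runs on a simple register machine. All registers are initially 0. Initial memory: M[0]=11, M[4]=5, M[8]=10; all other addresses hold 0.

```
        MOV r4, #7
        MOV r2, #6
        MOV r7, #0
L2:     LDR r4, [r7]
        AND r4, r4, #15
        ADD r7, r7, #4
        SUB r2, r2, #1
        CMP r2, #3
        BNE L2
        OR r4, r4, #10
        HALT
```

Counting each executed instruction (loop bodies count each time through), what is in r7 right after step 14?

r4=7
r2=6
r7=0
r4=M[0]=11
r4=11&15=11
r7=0+4=4
r2=6-1=5
CMP r2, #3  (cmp 5,3)
BNE L2: taken
r4=M[4]=5
r4=5&15=5
r7=4+4=8
r2=5-1=4
CMP r2, #3  (cmp 4,3)
After step 14: r7 = 8.

8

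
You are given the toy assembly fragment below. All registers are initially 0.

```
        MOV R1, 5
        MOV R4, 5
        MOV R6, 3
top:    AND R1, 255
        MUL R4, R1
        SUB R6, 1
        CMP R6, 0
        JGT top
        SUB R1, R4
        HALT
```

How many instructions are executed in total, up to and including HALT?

20

MOV R1, 5 → R1=5
MOV R4, 5 → R4=5
MOV R6, 3 → R6=3
AND R1, 255 → R1=5&255=5
MUL R4, R1 → R4=5*5=25
SUB R6, 1 → R6=3-1=2
CMP R6, 0  (cmp 2,0)
JGT top: taken
AND R1, 255 → R1=5&255=5
MUL R4, R1 → R4=25*5=125
SUB R6, 1 → R6=2-1=1
CMP R6, 0  (cmp 1,0)
JGT top: taken
AND R1, 255 → R1=5&255=5
MUL R4, R1 → R4=125*5=625
SUB R6, 1 → R6=1-1=0
CMP R6, 0  (cmp 0,0)
JGT top: not taken
SUB R1, R4 → R1=5-625=-620
halt.
Total executed instructions: 20.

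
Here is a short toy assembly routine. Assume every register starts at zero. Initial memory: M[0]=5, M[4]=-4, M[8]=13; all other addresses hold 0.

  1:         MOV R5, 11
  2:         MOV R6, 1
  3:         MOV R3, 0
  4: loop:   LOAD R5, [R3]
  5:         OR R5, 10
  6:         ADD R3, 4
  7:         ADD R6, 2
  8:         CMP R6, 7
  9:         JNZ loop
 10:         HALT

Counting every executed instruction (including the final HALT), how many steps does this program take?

22

after MOV R5, 11: R5=11
after MOV R6, 1: R6=1
after MOV R3, 0: R3=0
after LOAD R5, [R3]: R5=M[0]=5
after OR R5, 10: R5=5|10=15
after ADD R3, 4: R3=0+4=4
after ADD R6, 2: R6=1+2=3
CMP R6, 7  (cmp 3,7)
JNZ loop: taken
after LOAD R5, [R3]: R5=M[4]=-4
after OR R5, 10: R5=(-4)|10=-2
after ADD R3, 4: R3=4+4=8
after ADD R6, 2: R6=3+2=5
CMP R6, 7  (cmp 5,7)
JNZ loop: taken
after LOAD R5, [R3]: R5=M[8]=13
after OR R5, 10: R5=13|10=15
after ADD R3, 4: R3=8+4=12
after ADD R6, 2: R6=5+2=7
CMP R6, 7  (cmp 7,7)
JNZ loop: not taken
halt.
Total executed instructions: 22.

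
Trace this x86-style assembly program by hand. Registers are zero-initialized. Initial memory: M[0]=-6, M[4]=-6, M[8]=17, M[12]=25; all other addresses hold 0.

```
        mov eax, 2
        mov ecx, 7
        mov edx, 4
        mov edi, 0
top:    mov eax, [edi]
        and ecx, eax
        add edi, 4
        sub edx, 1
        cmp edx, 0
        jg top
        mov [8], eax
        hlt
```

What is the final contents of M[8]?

25

mov eax, 2 → eax=2
mov ecx, 7 → ecx=7
mov edx, 4 → edx=4
mov edi, 0 → edi=0
mov eax, [edi] → eax=M[0]=-6
and ecx, eax → ecx=7&(-6)=2
add edi, 4 → edi=0+4=4
sub edx, 1 → edx=4-1=3
cmp edx, 0  (cmp 3,0)
jg top: taken
mov eax, [edi] → eax=M[4]=-6
and ecx, eax → ecx=2&(-6)=2
add edi, 4 → edi=4+4=8
sub edx, 1 → edx=3-1=2
cmp edx, 0  (cmp 2,0)
jg top: taken
mov eax, [edi] → eax=M[8]=17
and ecx, eax → ecx=2&17=0
add edi, 4 → edi=8+4=12
sub edx, 1 → edx=2-1=1
cmp edx, 0  (cmp 1,0)
jg top: taken
mov eax, [edi] → eax=M[12]=25
and ecx, eax → ecx=0&25=0
add edi, 4 → edi=12+4=16
sub edx, 1 → edx=1-1=0
cmp edx, 0  (cmp 0,0)
jg top: not taken
mov [8], eax → M[8]=25
halt.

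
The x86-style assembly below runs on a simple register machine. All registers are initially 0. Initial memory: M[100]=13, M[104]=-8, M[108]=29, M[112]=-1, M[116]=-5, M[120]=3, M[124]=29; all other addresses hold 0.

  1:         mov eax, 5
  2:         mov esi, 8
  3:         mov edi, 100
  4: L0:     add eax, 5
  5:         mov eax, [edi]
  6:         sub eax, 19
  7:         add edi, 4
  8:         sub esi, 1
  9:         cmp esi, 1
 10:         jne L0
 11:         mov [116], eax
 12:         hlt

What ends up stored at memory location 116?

10

mov eax, 5 → eax=5
mov esi, 8 → esi=8
mov edi, 100 → edi=100
add eax, 5 → eax=5+5=10
mov eax, [edi] → eax=M[100]=13
sub eax, 19 → eax=13-19=-6
add edi, 4 → edi=100+4=104
sub esi, 1 → esi=8-1=7
cmp esi, 1  (cmp 7,1)
jne L0: taken
add eax, 5 → eax=(-6)+5=-1
mov eax, [edi] → eax=M[104]=-8
sub eax, 19 → eax=(-8)-19=-27
add edi, 4 → edi=104+4=108
sub esi, 1 → esi=7-1=6
cmp esi, 1  (cmp 6,1)
jne L0: taken
add eax, 5 → eax=(-27)+5=-22
mov eax, [edi] → eax=M[108]=29
sub eax, 19 → eax=29-19=10
add edi, 4 → edi=108+4=112
sub esi, 1 → esi=6-1=5
cmp esi, 1  (cmp 5,1)
jne L0: taken
add eax, 5 → eax=10+5=15
mov eax, [edi] → eax=M[112]=-1
sub eax, 19 → eax=(-1)-19=-20
add edi, 4 → edi=112+4=116
sub esi, 1 → esi=5-1=4
cmp esi, 1  (cmp 4,1)
jne L0: taken
add eax, 5 → eax=(-20)+5=-15
mov eax, [edi] → eax=M[116]=-5
sub eax, 19 → eax=(-5)-19=-24
add edi, 4 → edi=116+4=120
sub esi, 1 → esi=4-1=3
cmp esi, 1  (cmp 3,1)
jne L0: taken
add eax, 5 → eax=(-24)+5=-19
mov eax, [edi] → eax=M[120]=3
sub eax, 19 → eax=3-19=-16
add edi, 4 → edi=120+4=124
sub esi, 1 → esi=3-1=2
cmp esi, 1  (cmp 2,1)
jne L0: taken
add eax, 5 → eax=(-16)+5=-11
mov eax, [edi] → eax=M[124]=29
sub eax, 19 → eax=29-19=10
add edi, 4 → edi=124+4=128
sub esi, 1 → esi=2-1=1
cmp esi, 1  (cmp 1,1)
jne L0: not taken
mov [116], eax → M[116]=10
halt.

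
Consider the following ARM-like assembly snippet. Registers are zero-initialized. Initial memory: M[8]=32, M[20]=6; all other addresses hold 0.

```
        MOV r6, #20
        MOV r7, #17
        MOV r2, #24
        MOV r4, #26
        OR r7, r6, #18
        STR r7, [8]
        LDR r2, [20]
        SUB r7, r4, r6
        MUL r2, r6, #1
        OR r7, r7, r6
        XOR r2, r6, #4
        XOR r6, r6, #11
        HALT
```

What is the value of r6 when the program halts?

after MOV r6, #20: r6=20
after MOV r7, #17: r7=17
after MOV r2, #24: r2=24
after MOV r4, #26: r4=26
after OR r7, r6, #18: r7=20|18=22
STR r7, [8] → M[8]=22
after LDR r2, [20]: r2=M[20]=6
after SUB r7, r4, r6: r7=26-20=6
after MUL r2, r6, #1: r2=20*1=20
after OR r7, r7, r6: r7=6|20=22
after XOR r2, r6, #4: r2=20^4=16
after XOR r6, r6, #11: r6=20^11=31
halt.

31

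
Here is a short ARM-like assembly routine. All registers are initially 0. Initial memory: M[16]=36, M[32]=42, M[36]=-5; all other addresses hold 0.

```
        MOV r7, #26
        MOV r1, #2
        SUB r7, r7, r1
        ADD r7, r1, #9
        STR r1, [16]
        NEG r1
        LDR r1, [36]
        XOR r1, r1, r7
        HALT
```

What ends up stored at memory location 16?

2

after MOV r7, #26: r7=26
after MOV r1, #2: r1=2
after SUB r7, r7, r1: r7=26-2=24
after ADD r7, r1, #9: r7=2+9=11
STR r1, [16] → M[16]=2
after NEG r1: r1=-(2)=-2
after LDR r1, [36]: r1=M[36]=-5
after XOR r1, r1, r7: r1=(-5)^11=-16
halt.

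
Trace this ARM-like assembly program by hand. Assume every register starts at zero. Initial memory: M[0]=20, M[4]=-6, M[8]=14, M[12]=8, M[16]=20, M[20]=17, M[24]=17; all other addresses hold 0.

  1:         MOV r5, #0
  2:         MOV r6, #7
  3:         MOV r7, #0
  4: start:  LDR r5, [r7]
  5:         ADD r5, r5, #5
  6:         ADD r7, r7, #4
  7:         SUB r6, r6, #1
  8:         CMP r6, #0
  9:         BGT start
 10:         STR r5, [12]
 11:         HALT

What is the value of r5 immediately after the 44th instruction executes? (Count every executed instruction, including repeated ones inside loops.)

22

after MOV r5, #0: r5=0
after MOV r6, #7: r6=7
after MOV r7, #0: r7=0
after LDR r5, [r7]: r5=M[0]=20
after ADD r5, r5, #5: r5=20+5=25
after ADD r7, r7, #4: r7=0+4=4
after SUB r6, r6, #1: r6=7-1=6
CMP r6, #0  (cmp 6,0)
BGT start: taken
after LDR r5, [r7]: r5=M[4]=-6
after ADD r5, r5, #5: r5=(-6)+5=-1
after ADD r7, r7, #4: r7=4+4=8
after SUB r6, r6, #1: r6=6-1=5
CMP r6, #0  (cmp 5,0)
BGT start: taken
after LDR r5, [r7]: r5=M[8]=14
after ADD r5, r5, #5: r5=14+5=19
after ADD r7, r7, #4: r7=8+4=12
after SUB r6, r6, #1: r6=5-1=4
CMP r6, #0  (cmp 4,0)
BGT start: taken
after LDR r5, [r7]: r5=M[12]=8
after ADD r5, r5, #5: r5=8+5=13
after ADD r7, r7, #4: r7=12+4=16
after SUB r6, r6, #1: r6=4-1=3
CMP r6, #0  (cmp 3,0)
BGT start: taken
after LDR r5, [r7]: r5=M[16]=20
after ADD r5, r5, #5: r5=20+5=25
after ADD r7, r7, #4: r7=16+4=20
after SUB r6, r6, #1: r6=3-1=2
CMP r6, #0  (cmp 2,0)
BGT start: taken
after LDR r5, [r7]: r5=M[20]=17
after ADD r5, r5, #5: r5=17+5=22
after ADD r7, r7, #4: r7=20+4=24
after SUB r6, r6, #1: r6=2-1=1
CMP r6, #0  (cmp 1,0)
BGT start: taken
after LDR r5, [r7]: r5=M[24]=17
after ADD r5, r5, #5: r5=17+5=22
after ADD r7, r7, #4: r7=24+4=28
after SUB r6, r6, #1: r6=1-1=0
CMP r6, #0  (cmp 0,0)
After step 44: r5 = 22.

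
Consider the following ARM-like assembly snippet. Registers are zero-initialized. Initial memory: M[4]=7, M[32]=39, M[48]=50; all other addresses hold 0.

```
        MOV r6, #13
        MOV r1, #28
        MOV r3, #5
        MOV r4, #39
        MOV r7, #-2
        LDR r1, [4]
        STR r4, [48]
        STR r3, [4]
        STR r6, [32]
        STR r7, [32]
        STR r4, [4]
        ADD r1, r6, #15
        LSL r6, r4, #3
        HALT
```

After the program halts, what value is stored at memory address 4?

r6=13
r1=28
r3=5
r4=39
r7=-2
r1=M[4]=7
STR r4, [48] → M[48]=39
STR r3, [4] → M[4]=5
STR r6, [32] → M[32]=13
STR r7, [32] → M[32]=-2
STR r4, [4] → M[4]=39
r1=13+15=28
r6=39<<3=312
halt.

39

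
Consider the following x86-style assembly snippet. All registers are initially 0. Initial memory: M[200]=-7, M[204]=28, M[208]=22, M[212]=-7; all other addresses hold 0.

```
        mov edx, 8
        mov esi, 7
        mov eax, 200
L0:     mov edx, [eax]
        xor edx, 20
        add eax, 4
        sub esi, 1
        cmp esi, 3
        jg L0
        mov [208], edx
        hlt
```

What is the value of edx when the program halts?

-19

edx=8
esi=7
eax=200
edx=M[200]=-7
edx=(-7)^20=-19
eax=200+4=204
esi=7-1=6
cmp esi, 3  (cmp 6,3)
jg L0: taken
edx=M[204]=28
edx=28^20=8
eax=204+4=208
esi=6-1=5
cmp esi, 3  (cmp 5,3)
jg L0: taken
edx=M[208]=22
edx=22^20=2
eax=208+4=212
esi=5-1=4
cmp esi, 3  (cmp 4,3)
jg L0: taken
edx=M[212]=-7
edx=(-7)^20=-19
eax=212+4=216
esi=4-1=3
cmp esi, 3  (cmp 3,3)
jg L0: not taken
mov [208], edx → M[208]=-19
halt.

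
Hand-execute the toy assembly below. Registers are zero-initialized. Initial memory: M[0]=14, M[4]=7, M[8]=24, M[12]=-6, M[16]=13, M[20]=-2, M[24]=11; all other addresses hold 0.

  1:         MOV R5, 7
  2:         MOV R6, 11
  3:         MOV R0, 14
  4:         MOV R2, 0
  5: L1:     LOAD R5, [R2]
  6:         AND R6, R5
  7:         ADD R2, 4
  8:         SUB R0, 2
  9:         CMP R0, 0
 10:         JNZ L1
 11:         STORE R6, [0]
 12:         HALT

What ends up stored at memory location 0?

0

MOV R5, 7 → R5=7
MOV R6, 11 → R6=11
MOV R0, 14 → R0=14
MOV R2, 0 → R2=0
LOAD R5, [R2] → R5=M[0]=14
AND R6, R5 → R6=11&14=10
ADD R2, 4 → R2=0+4=4
SUB R0, 2 → R0=14-2=12
CMP R0, 0  (cmp 12,0)
JNZ L1: taken
LOAD R5, [R2] → R5=M[4]=7
AND R6, R5 → R6=10&7=2
ADD R2, 4 → R2=4+4=8
SUB R0, 2 → R0=12-2=10
CMP R0, 0  (cmp 10,0)
JNZ L1: taken
LOAD R5, [R2] → R5=M[8]=24
AND R6, R5 → R6=2&24=0
ADD R2, 4 → R2=8+4=12
SUB R0, 2 → R0=10-2=8
CMP R0, 0  (cmp 8,0)
JNZ L1: taken
LOAD R5, [R2] → R5=M[12]=-6
AND R6, R5 → R6=0&(-6)=0
ADD R2, 4 → R2=12+4=16
SUB R0, 2 → R0=8-2=6
CMP R0, 0  (cmp 6,0)
JNZ L1: taken
LOAD R5, [R2] → R5=M[16]=13
AND R6, R5 → R6=0&13=0
ADD R2, 4 → R2=16+4=20
SUB R0, 2 → R0=6-2=4
CMP R0, 0  (cmp 4,0)
JNZ L1: taken
LOAD R5, [R2] → R5=M[20]=-2
AND R6, R5 → R6=0&(-2)=0
ADD R2, 4 → R2=20+4=24
SUB R0, 2 → R0=4-2=2
CMP R0, 0  (cmp 2,0)
JNZ L1: taken
LOAD R5, [R2] → R5=M[24]=11
AND R6, R5 → R6=0&11=0
ADD R2, 4 → R2=24+4=28
SUB R0, 2 → R0=2-2=0
CMP R0, 0  (cmp 0,0)
JNZ L1: not taken
STORE R6, [0] → M[0]=0
halt.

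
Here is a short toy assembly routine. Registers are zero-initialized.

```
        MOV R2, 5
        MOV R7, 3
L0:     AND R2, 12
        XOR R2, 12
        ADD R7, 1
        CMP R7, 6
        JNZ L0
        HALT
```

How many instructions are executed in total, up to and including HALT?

18

after MOV R2, 5: R2=5
after MOV R7, 3: R7=3
after AND R2, 12: R2=5&12=4
after XOR R2, 12: R2=4^12=8
after ADD R7, 1: R7=3+1=4
CMP R7, 6  (cmp 4,6)
JNZ L0: taken
after AND R2, 12: R2=8&12=8
after XOR R2, 12: R2=8^12=4
after ADD R7, 1: R7=4+1=5
CMP R7, 6  (cmp 5,6)
JNZ L0: taken
after AND R2, 12: R2=4&12=4
after XOR R2, 12: R2=4^12=8
after ADD R7, 1: R7=5+1=6
CMP R7, 6  (cmp 6,6)
JNZ L0: not taken
halt.
Total executed instructions: 18.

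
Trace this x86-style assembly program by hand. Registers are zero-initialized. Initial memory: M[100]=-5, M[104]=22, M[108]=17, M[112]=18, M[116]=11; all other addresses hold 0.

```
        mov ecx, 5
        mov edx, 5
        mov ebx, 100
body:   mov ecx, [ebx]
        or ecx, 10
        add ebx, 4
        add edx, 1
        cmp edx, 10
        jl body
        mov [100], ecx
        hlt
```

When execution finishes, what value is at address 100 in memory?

ecx=5
edx=5
ebx=100
ecx=M[100]=-5
ecx=(-5)|10=-5
ebx=100+4=104
edx=5+1=6
cmp edx, 10  (cmp 6,10)
jl body: taken
ecx=M[104]=22
ecx=22|10=30
ebx=104+4=108
edx=6+1=7
cmp edx, 10  (cmp 7,10)
jl body: taken
ecx=M[108]=17
ecx=17|10=27
ebx=108+4=112
edx=7+1=8
cmp edx, 10  (cmp 8,10)
jl body: taken
ecx=M[112]=18
ecx=18|10=26
ebx=112+4=116
edx=8+1=9
cmp edx, 10  (cmp 9,10)
jl body: taken
ecx=M[116]=11
ecx=11|10=11
ebx=116+4=120
edx=9+1=10
cmp edx, 10  (cmp 10,10)
jl body: not taken
mov [100], ecx → M[100]=11
halt.

11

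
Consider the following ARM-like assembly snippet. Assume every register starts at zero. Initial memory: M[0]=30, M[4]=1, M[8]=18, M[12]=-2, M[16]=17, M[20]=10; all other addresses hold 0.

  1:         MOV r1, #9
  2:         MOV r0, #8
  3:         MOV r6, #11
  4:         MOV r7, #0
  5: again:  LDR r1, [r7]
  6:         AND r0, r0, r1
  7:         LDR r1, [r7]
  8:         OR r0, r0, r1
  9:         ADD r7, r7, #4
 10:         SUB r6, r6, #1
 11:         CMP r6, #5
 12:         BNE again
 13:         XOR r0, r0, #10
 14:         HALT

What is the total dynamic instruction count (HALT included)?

54

r1=9
r0=8
r6=11
r7=0
r1=M[0]=30
r0=8&30=8
r1=M[0]=30
r0=8|30=30
r7=0+4=4
r6=11-1=10
CMP r6, #5  (cmp 10,5)
BNE again: taken
r1=M[4]=1
r0=30&1=0
r1=M[4]=1
r0=0|1=1
r7=4+4=8
r6=10-1=9
CMP r6, #5  (cmp 9,5)
BNE again: taken
r1=M[8]=18
r0=1&18=0
r1=M[8]=18
r0=0|18=18
r7=8+4=12
r6=9-1=8
CMP r6, #5  (cmp 8,5)
BNE again: taken
r1=M[12]=-2
r0=18&(-2)=18
r1=M[12]=-2
r0=18|(-2)=-2
r7=12+4=16
r6=8-1=7
CMP r6, #5  (cmp 7,5)
BNE again: taken
r1=M[16]=17
r0=(-2)&17=16
r1=M[16]=17
r0=16|17=17
r7=16+4=20
r6=7-1=6
CMP r6, #5  (cmp 6,5)
BNE again: taken
r1=M[20]=10
r0=17&10=0
r1=M[20]=10
r0=0|10=10
r7=20+4=24
r6=6-1=5
CMP r6, #5  (cmp 5,5)
BNE again: not taken
r0=10^10=0
halt.
Total executed instructions: 54.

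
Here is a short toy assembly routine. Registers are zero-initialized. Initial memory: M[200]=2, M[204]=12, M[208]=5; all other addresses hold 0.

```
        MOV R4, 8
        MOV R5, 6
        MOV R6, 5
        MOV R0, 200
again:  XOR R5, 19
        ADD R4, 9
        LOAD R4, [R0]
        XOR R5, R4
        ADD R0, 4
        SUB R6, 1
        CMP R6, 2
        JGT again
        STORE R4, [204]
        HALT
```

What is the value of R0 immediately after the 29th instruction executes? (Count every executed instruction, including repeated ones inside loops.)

R4=8
R5=6
R6=5
R0=200
R5=6^19=21
R4=8+9=17
R4=M[200]=2
R5=21^2=23
R0=200+4=204
R6=5-1=4
CMP R6, 2  (cmp 4,2)
JGT again: taken
R5=23^19=4
R4=2+9=11
R4=M[204]=12
R5=4^12=8
R0=204+4=208
R6=4-1=3
CMP R6, 2  (cmp 3,2)
JGT again: taken
R5=8^19=27
R4=12+9=21
R4=M[208]=5
R5=27^5=30
R0=208+4=212
R6=3-1=2
CMP R6, 2  (cmp 2,2)
JGT again: not taken
STORE R4, [204] → M[204]=5
After step 29: R0 = 212.

212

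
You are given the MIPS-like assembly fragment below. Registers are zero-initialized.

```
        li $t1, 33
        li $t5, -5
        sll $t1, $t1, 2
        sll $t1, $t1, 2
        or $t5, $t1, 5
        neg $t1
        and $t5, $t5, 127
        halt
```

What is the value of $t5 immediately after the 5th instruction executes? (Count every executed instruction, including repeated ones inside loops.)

after li $t1, 33: $t1=33
after li $t5, -5: $t5=-5
after sll $t1, $t1, 2: $t1=33<<2=132
after sll $t1, $t1, 2: $t1=132<<2=528
after or $t5, $t1, 5: $t5=528|5=533
After step 5: $t5 = 533.

533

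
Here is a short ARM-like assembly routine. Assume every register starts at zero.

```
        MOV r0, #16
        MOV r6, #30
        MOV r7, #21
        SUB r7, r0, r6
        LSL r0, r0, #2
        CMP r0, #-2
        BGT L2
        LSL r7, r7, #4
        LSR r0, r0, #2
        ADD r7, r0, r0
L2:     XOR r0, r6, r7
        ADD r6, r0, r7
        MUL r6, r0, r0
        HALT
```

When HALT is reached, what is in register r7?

-14

MOV r0, #16 → r0=16
MOV r6, #30 → r6=30
MOV r7, #21 → r7=21
SUB r7, r0, r6 → r7=16-30=-14
LSL r0, r0, #2 → r0=16<<2=64
CMP r0, #-2  (cmp 64,-2)
BGT L2: taken
XOR r0, r6, r7 → r0=30^(-14)=-20
ADD r6, r0, r7 → r6=(-20)+(-14)=-34
MUL r6, r0, r0 → r6=(-20)*(-20)=400
halt.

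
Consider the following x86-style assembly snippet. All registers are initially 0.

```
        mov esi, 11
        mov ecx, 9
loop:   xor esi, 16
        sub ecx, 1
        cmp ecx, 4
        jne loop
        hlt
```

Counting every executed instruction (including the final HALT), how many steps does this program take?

after mov esi, 11: esi=11
after mov ecx, 9: ecx=9
after xor esi, 16: esi=11^16=27
after sub ecx, 1: ecx=9-1=8
cmp ecx, 4  (cmp 8,4)
jne loop: taken
after xor esi, 16: esi=27^16=11
after sub ecx, 1: ecx=8-1=7
cmp ecx, 4  (cmp 7,4)
jne loop: taken
after xor esi, 16: esi=11^16=27
after sub ecx, 1: ecx=7-1=6
cmp ecx, 4  (cmp 6,4)
jne loop: taken
after xor esi, 16: esi=27^16=11
after sub ecx, 1: ecx=6-1=5
cmp ecx, 4  (cmp 5,4)
jne loop: taken
after xor esi, 16: esi=11^16=27
after sub ecx, 1: ecx=5-1=4
cmp ecx, 4  (cmp 4,4)
jne loop: not taken
halt.
Total executed instructions: 23.

23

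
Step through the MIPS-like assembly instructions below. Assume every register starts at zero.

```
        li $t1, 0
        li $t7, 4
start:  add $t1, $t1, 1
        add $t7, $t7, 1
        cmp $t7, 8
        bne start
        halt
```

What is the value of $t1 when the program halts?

$t1=0
$t7=4
$t1=0+1=1
$t7=4+1=5
cmp $t7, 8  (cmp 5,8)
bne start: taken
$t1=1+1=2
$t7=5+1=6
cmp $t7, 8  (cmp 6,8)
bne start: taken
$t1=2+1=3
$t7=6+1=7
cmp $t7, 8  (cmp 7,8)
bne start: taken
$t1=3+1=4
$t7=7+1=8
cmp $t7, 8  (cmp 8,8)
bne start: not taken
halt.

4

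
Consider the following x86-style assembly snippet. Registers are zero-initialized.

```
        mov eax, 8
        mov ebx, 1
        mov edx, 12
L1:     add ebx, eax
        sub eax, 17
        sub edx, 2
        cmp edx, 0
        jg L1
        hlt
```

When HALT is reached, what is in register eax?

mov eax, 8 → eax=8
mov ebx, 1 → ebx=1
mov edx, 12 → edx=12
add ebx, eax → ebx=1+8=9
sub eax, 17 → eax=8-17=-9
sub edx, 2 → edx=12-2=10
cmp edx, 0  (cmp 10,0)
jg L1: taken
add ebx, eax → ebx=9+(-9)=0
sub eax, 17 → eax=(-9)-17=-26
sub edx, 2 → edx=10-2=8
cmp edx, 0  (cmp 8,0)
jg L1: taken
add ebx, eax → ebx=0+(-26)=-26
sub eax, 17 → eax=(-26)-17=-43
sub edx, 2 → edx=8-2=6
cmp edx, 0  (cmp 6,0)
jg L1: taken
add ebx, eax → ebx=(-26)+(-43)=-69
sub eax, 17 → eax=(-43)-17=-60
sub edx, 2 → edx=6-2=4
cmp edx, 0  (cmp 4,0)
jg L1: taken
add ebx, eax → ebx=(-69)+(-60)=-129
sub eax, 17 → eax=(-60)-17=-77
sub edx, 2 → edx=4-2=2
cmp edx, 0  (cmp 2,0)
jg L1: taken
add ebx, eax → ebx=(-129)+(-77)=-206
sub eax, 17 → eax=(-77)-17=-94
sub edx, 2 → edx=2-2=0
cmp edx, 0  (cmp 0,0)
jg L1: not taken
halt.

-94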